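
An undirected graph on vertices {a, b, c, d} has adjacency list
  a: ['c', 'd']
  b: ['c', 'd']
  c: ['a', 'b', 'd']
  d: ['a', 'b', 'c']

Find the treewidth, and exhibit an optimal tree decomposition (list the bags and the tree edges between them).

Treewidth 2.
One optimal decomposition is:
Bags: B1 = {a, c, d}  B2 = {b, c, d}
Tree: B1–B2

Each bag holds 3 vertices, so the decomposition has width 2, which upper-bounds the treewidth. For the lower bound, the 3 vertices {a, c, d} are pairwise adjacent, and any tree decomposition puts a clique entirely inside one bag — forcing width ≥ 2. Hence tw(G) = 2 exactly.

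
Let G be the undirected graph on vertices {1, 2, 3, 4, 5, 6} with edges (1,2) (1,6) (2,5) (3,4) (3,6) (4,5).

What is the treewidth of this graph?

2

A width-2 tree decomposition is:
Bags: B1 = {1, 2, 6}  B2 = {2, 5, 6}  B3 = {4, 5, 6}  B4 = {3, 4, 6}
Tree: B1–B2, B2–B3, B3–B4
Every bag has size at most 3, so the width is 3 − 1 = 2 and tw(G) ≤ 2. Since 6–1–2–5–4–3–6 is a cycle in G, G is not acyclic. Forests are exactly the graphs of treewidth ≤ 1, so tw(G) ≥ 2. Therefore the treewidth is 2.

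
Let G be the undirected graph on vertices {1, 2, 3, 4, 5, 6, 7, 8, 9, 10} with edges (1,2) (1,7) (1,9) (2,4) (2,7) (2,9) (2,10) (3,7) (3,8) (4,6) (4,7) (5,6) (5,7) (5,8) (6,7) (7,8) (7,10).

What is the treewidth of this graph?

A width-2 tree decomposition is:
Bags: B1 = {5, 6, 7}  B2 = {4, 6, 7}  B3 = {2, 4, 7}  B4 = {2, 7, 10}  B5 = {1, 2, 7}  B6 = {5, 7, 8}  B7 = {3, 7, 8}  B8 = {1, 2, 9}
Tree: B1–B2, B2–B3, B3–B4, B3–B5, B1–B6, B6–B7, B5–B8
Every bag has size at most 3, so the width is 3 − 1 = 2 and tw(G) ≤ 2. On the other hand G contains the 3-clique {1, 2, 9}. A clique must lie in a single bag of any decomposition, so no decomposition can have width below 2. Combining the bounds, tw(G) = 2.

2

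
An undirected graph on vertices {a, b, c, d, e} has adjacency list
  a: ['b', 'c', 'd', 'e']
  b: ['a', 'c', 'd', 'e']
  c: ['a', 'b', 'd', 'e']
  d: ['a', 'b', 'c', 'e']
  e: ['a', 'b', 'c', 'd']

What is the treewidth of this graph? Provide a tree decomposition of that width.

A single bag containing all 5 vertices is trivially a valid decomposition of width 4. On the other hand G contains the 5-clique {a, b, c, d, e}. A clique must lie in a single bag of any decomposition, so no decomposition can have width below 4. Hence tw(G) = 4 exactly.

Treewidth 4.
One optimal decomposition is:
Bags: B1 = {a, b, c, d, e}
Tree: (single bag)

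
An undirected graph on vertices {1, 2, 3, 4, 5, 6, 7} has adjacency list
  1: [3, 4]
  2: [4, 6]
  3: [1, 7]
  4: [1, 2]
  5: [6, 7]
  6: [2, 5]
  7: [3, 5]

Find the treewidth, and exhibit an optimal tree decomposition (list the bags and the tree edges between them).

Every bag has size at most 3, so the width is 3 − 1 = 2 and tw(G) ≤ 2. For the lower bound, G contains the cycle 5–7–3–1–4–2–6–5, so G is not a forest; only forests have treewidth ≤ 1, hence tw(G) ≥ 2. Hence tw(G) = 2 exactly.

Treewidth 2.
One such decomposition:
Bags: B1 = {3, 5, 7}  B2 = {1, 3, 5}  B3 = {1, 4, 5}  B4 = {2, 4, 5}  B5 = {2, 5, 6}
Tree: B1–B2, B2–B3, B3–B4, B4–B5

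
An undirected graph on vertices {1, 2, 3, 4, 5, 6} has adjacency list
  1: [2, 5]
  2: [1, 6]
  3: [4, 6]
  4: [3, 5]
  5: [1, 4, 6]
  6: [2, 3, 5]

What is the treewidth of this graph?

2

A width-2 tree decomposition is:
Bags: B1 = {1, 2, 6}  B2 = {1, 5, 6}  B3 = {3, 5, 6}  B4 = {3, 4, 5}
Tree: B1–B2, B2–B3, B3–B4
Every bag has size at most 3, so the width is 3 − 1 = 2 and tw(G) ≤ 2. For the lower bound, G contains the cycle 2–1–5–6–2, so G is not a forest; only forests have treewidth ≤ 1, hence tw(G) ≥ 2. Hence tw(G) = 2 exactly.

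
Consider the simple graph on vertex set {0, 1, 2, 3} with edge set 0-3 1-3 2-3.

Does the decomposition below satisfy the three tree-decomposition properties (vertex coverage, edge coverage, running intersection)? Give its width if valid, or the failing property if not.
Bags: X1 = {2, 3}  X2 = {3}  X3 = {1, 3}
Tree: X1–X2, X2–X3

No — vertex 0 appears in no bag.

A tree decomposition must satisfy three properties: every vertex lies in some bag; for every edge, both endpoints lie together in some bag; and for every vertex, the bags containing it form a connected subtree. Here vertex 0 appears in no bag, so the decomposition is invalid.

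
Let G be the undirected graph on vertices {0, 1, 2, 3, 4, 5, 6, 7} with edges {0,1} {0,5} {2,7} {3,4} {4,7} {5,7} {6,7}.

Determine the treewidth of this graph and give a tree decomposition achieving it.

Every bag has size at most 2, so the width is 2 − 1 = 1 and tw(G) ≤ 1. G has an edge, so its treewidth is at least 1. The upper and lower bounds meet at 1, so that is the treewidth.

Treewidth 1.
One optimal decomposition is:
Bags: B1 = {4, 7}  B2 = {5, 7}  B3 = {3, 4}  B4 = {0, 5}  B5 = {0, 1}  B6 = {6, 7}  B7 = {2, 7}
Tree: B1–B2, B1–B3, B2–B4, B4–B5, B2–B6, B2–B7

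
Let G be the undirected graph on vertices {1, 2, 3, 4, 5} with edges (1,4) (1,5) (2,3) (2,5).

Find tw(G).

A width-1 tree decomposition is:
Bags: B1 = {2, 3}  B2 = {2, 5}  B3 = {1, 5}  B4 = {1, 4}
Tree: B1–B2, B2–B3, B3–B4
Each bag holds 2 vertices, so the decomposition has width 1, which upper-bounds the treewidth. Since G has at least one edge (e.g. 3–2), it is not an edgeless graph, so tw(G) ≥ 1. Combining the bounds, tw(G) = 1.

1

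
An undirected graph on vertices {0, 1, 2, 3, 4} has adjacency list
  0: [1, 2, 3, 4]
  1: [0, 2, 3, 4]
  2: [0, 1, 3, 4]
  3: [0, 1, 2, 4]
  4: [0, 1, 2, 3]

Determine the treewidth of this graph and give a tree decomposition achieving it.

With just one bag of size 5, the width is 5 − 1 = 4, so tw(G) ≤ 4. For the lower bound, the 5 vertices {0, 1, 2, 3, 4} are pairwise adjacent, and any tree decomposition puts a clique entirely inside one bag — forcing width ≥ 4. Hence tw(G) = 4 exactly.

Treewidth 4.
One such decomposition:
Bags: B1 = {0, 1, 2, 3, 4}
Tree: (single bag)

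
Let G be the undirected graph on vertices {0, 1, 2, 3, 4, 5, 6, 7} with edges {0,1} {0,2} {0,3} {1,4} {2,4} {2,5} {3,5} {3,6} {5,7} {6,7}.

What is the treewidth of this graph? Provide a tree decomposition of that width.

The largest bag has 3 vertices, giving width 2; this decomposition certifies tw(G) ≤ 2. For the lower bound, G contains the cycle 6–7–5–3–6, so G is not a forest; only forests have treewidth ≤ 1, hence tw(G) ≥ 2. The upper and lower bounds meet at 2, so that is the treewidth.

Treewidth 2.
Bags: B1 = {3, 6, 7}  B2 = {3, 5, 7}  B3 = {0, 3, 5}  B4 = {0, 2, 5}  B5 = {0, 1, 2}  B6 = {1, 2, 4}
Tree: B1–B2, B2–B3, B3–B4, B4–B5, B5–B6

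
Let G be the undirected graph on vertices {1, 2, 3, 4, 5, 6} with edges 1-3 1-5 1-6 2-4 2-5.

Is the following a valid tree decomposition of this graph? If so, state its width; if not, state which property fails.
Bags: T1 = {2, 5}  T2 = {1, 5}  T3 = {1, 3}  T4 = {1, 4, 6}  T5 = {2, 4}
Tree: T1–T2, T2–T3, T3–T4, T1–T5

A tree decomposition must satisfy three properties: every vertex lies in some bag; for every edge, both endpoints lie together in some bag; and for every vertex, the bags containing it form a connected subtree. Here bags containing vertex 4 are not connected in the tree, so the decomposition is invalid.

No — bags containing vertex 4 are not connected in the tree.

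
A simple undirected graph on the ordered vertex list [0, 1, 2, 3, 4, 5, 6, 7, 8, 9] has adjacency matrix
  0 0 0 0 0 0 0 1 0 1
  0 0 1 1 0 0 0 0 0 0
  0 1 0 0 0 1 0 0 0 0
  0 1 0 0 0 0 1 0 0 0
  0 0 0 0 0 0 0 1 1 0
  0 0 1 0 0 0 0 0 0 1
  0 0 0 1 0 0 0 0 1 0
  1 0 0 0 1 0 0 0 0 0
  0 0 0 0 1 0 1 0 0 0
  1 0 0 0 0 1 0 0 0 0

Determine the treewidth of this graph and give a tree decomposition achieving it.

Each bag holds 3 vertices, so the decomposition has width 2, which upper-bounds the treewidth. The edges 7–0–9–5–2–1–3–6–8–4–7 form a cycle, so G is not a tree and its treewidth is at least 2. Therefore the treewidth is 2.

Treewidth 2.
Bags: B1 = {0, 7, 9}  B2 = {5, 7, 9}  B3 = {2, 5, 7}  B4 = {1, 2, 7}  B5 = {1, 3, 7}  B6 = {3, 6, 7}  B7 = {6, 7, 8}  B8 = {4, 7, 8}
Tree: B1–B2, B2–B3, B3–B4, B4–B5, B5–B6, B6–B7, B7–B8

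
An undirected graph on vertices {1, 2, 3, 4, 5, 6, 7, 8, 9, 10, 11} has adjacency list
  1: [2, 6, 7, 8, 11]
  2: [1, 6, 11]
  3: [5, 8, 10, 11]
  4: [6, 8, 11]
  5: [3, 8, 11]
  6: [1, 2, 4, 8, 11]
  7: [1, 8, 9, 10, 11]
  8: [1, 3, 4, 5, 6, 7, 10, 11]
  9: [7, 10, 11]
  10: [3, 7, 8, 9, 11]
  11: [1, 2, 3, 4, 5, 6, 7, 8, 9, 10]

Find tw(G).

A width-3 tree decomposition is:
Bags: B1 = {1, 6, 8, 11}  B2 = {4, 6, 8, 11}  B3 = {1, 7, 8, 11}  B4 = {7, 8, 10, 11}  B5 = {3, 8, 10, 11}  B6 = {1, 2, 6, 11}  B7 = {3, 5, 8, 11}  B8 = {7, 9, 10, 11}
Tree: B1–B2, B1–B3, B3–B4, B4–B5, B1–B6, B5–B7, B4–B8
The largest bag has 4 vertices, giving width 3; this decomposition certifies tw(G) ≤ 3. Conversely, {1, 6, 8, 11} is a clique of size 4, and the vertices of any clique must share a bag in every tree decomposition; so some bag has ≥ 4 vertices and tw(G) ≥ 3. The upper and lower bounds meet at 3, so that is the treewidth.

3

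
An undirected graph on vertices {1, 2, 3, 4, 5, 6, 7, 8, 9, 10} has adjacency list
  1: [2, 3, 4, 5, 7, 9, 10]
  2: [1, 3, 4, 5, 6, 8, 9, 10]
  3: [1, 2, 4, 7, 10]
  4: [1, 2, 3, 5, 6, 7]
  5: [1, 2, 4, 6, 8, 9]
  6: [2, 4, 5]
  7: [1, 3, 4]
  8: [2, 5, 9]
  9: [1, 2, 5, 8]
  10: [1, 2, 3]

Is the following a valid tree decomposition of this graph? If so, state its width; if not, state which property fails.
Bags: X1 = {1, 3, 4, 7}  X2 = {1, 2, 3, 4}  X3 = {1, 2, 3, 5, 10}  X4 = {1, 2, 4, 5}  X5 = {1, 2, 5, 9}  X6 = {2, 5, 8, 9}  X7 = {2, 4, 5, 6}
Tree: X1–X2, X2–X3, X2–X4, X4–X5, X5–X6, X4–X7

No — bags containing vertex 5 are not connected in the tree.

A tree decomposition must satisfy three properties: every vertex lies in some bag; for every edge, both endpoints lie together in some bag; and for every vertex, the bags containing it form a connected subtree. Here bags containing vertex 5 are not connected in the tree, so the decomposition is invalid.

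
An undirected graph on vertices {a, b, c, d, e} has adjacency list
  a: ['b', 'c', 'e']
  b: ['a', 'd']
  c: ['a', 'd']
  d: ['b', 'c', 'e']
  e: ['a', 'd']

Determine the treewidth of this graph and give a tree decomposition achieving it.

Treewidth 2.
Bags: B1 = {a, c, d}  B2 = {a, d, e}  B3 = {a, b, d}
Tree: B1–B2, B2–B3

The largest bag has 3 vertices, giving width 2; this decomposition certifies tw(G) ≤ 2. The edges d–c–a–e–d form a cycle, so G is not a tree and its treewidth is at least 2. Hence tw(G) = 2 exactly.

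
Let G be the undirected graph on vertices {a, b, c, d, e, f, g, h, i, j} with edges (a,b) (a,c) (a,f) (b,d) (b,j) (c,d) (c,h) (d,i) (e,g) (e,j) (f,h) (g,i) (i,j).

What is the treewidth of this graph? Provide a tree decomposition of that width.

Treewidth 2.
One such decomposition:
Bags: B1 = {a, f, h}  B2 = {a, c, h}  B3 = {a, b, c}  B4 = {b, c, d}  B5 = {b, d, j}  B6 = {d, i, j}  B7 = {e, i, j}  B8 = {e, g, i}
Tree: B1–B2, B2–B3, B3–B4, B4–B5, B5–B6, B6–B7, B7–B8

The largest bag has 3 vertices, giving width 2; this decomposition certifies tw(G) ≤ 2. Since f–h–c–a–f is a cycle in G, G is not acyclic. Forests are exactly the graphs of treewidth ≤ 1, so tw(G) ≥ 2. Therefore the treewidth is 2.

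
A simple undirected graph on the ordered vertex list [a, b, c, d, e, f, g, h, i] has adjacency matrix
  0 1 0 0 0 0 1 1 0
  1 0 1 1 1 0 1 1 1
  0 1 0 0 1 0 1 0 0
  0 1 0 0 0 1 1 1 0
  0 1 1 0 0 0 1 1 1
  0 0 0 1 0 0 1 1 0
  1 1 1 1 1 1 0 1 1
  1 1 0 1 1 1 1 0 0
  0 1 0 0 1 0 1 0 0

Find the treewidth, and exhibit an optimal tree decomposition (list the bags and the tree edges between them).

Treewidth 3.
Bags: B1 = {b, c, e, g}  B2 = {b, e, g, h}  B3 = {b, d, g, h}  B4 = {b, e, g, i}  B5 = {a, b, g, h}  B6 = {d, f, g, h}
Tree: B1–B2, B2–B3, B2–B4, B2–B5, B3–B6

Each bag holds 4 vertices, so the decomposition has width 3, which upper-bounds the treewidth. On the other hand G contains the 4-clique {d, f, g, h}. A clique must lie in a single bag of any decomposition, so no decomposition can have width below 3. Hence tw(G) = 3 exactly.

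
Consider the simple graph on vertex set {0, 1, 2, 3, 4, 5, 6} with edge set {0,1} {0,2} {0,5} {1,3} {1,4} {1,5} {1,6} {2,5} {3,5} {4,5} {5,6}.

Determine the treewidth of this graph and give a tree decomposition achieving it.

Treewidth 2.
One optimal decomposition is:
Bags: B1 = {0, 2, 5}  B2 = {0, 1, 5}  B3 = {1, 3, 5}  B4 = {1, 5, 6}  B5 = {1, 4, 5}
Tree: B1–B2, B2–B3, B2–B4, B4–B5

Every bag has size at most 3, so the width is 3 − 1 = 2 and tw(G) ≤ 2. For the lower bound, the 3 vertices {0, 1, 5} are pairwise adjacent, and any tree decomposition puts a clique entirely inside one bag — forcing width ≥ 2. Hence tw(G) = 2 exactly.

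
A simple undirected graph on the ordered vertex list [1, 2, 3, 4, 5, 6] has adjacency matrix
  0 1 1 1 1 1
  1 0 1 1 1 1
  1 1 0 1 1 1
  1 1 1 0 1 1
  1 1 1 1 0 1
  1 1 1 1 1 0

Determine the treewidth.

5

A width-5 tree decomposition is:
Bags: B1 = {1, 2, 3, 4, 5, 6}
Tree: (single bag)
A single bag containing all 6 vertices is trivially a valid decomposition of width 5. Conversely, {1, 2, 3, 4, 5, 6} is a clique of size 6, and the vertices of any clique must share a bag in every tree decomposition; so some bag has ≥ 6 vertices and tw(G) ≥ 5. Combining the bounds, tw(G) = 5.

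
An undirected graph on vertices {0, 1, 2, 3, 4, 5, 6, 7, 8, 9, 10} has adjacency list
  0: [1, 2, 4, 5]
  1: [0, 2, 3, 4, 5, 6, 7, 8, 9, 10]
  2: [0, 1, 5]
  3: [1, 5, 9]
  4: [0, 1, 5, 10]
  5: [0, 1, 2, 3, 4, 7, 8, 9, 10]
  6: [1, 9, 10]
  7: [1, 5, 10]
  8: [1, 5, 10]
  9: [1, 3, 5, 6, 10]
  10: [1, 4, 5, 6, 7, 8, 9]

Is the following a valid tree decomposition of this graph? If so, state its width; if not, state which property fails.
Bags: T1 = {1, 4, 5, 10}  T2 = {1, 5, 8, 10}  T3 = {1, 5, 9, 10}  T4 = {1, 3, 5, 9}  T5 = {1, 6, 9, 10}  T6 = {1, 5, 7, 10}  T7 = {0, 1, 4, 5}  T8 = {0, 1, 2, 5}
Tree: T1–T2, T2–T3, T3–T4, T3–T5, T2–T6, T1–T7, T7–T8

Checking the three conditions: (i) the bags cover all of {0, 1, 2, 3, 4, 5, 6, 7, 8, 9, 10}; (ii) for each edge, some bag contains both endpoints; (iii) the bags containing any fixed vertex form a subtree. All hold, so the decomposition is valid with width 4 − 1 = 3.

Yes; width 3.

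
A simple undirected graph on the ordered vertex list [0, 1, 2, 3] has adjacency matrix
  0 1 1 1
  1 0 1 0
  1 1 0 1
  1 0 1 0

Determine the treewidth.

2

A width-2 tree decomposition is:
Bags: B1 = {0, 1, 2}  B2 = {0, 2, 3}
Tree: B1–B2
Every bag has size at most 3, so the width is 3 − 1 = 2 and tw(G) ≤ 2. On the other hand G contains the 3-clique {0, 1, 2}. A clique must lie in a single bag of any decomposition, so no decomposition can have width below 2. Combining the bounds, tw(G) = 2.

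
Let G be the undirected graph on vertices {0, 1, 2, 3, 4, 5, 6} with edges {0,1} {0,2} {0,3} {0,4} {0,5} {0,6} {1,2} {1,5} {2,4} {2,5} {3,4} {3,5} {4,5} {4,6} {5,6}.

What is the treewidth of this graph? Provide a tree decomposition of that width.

The largest bag has 4 vertices, giving width 3; this decomposition certifies tw(G) ≤ 3. Conversely, {0, 1, 2, 5} is a clique of size 4, and the vertices of any clique must share a bag in every tree decomposition; so some bag has ≥ 4 vertices and tw(G) ≥ 3. Combining the bounds, tw(G) = 3.

Treewidth 3.
One such decomposition:
Bags: B1 = {0, 2, 4, 5}  B2 = {0, 1, 2, 5}  B3 = {0, 3, 4, 5}  B4 = {0, 4, 5, 6}
Tree: B1–B2, B1–B3, B1–B4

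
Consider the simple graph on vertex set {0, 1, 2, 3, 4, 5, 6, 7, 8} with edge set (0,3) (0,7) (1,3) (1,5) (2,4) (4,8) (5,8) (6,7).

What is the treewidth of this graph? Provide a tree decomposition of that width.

Each bag holds 2 vertices, so the decomposition has width 1, which upper-bounds the treewidth. Since G has at least one edge (e.g. 6–7), it is not an edgeless graph, so tw(G) ≥ 1. Combining the bounds, tw(G) = 1.

Treewidth 1.
One optimal decomposition is:
Bags: B1 = {6, 7}  B2 = {0, 7}  B3 = {0, 3}  B4 = {1, 3}  B5 = {1, 5}  B6 = {5, 8}  B7 = {4, 8}  B8 = {2, 4}
Tree: B1–B2, B2–B3, B3–B4, B4–B5, B5–B6, B6–B7, B7–B8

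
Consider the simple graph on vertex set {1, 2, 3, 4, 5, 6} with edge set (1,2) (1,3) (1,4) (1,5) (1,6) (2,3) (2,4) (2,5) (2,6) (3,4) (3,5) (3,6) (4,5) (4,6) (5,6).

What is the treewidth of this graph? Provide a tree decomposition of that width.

A single bag containing all 6 vertices is trivially a valid decomposition of width 5. For the lower bound, the 6 vertices {1, 2, 3, 4, 5, 6} are pairwise adjacent, and any tree decomposition puts a clique entirely inside one bag — forcing width ≥ 5. Combining the bounds, tw(G) = 5.

Treewidth 5.
One optimal decomposition is:
Bags: B1 = {1, 2, 3, 4, 5, 6}
Tree: (single bag)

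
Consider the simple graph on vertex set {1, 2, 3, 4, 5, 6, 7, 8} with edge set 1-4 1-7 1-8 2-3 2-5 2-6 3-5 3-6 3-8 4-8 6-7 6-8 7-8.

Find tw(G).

A width-2 tree decomposition is:
Bags: B1 = {6, 7, 8}  B2 = {3, 6, 8}  B3 = {1, 7, 8}  B4 = {1, 4, 8}  B5 = {2, 3, 6}  B6 = {2, 3, 5}
Tree: B1–B2, B1–B3, B3–B4, B2–B5, B5–B6
The largest bag has 3 vertices, giving width 2; this decomposition certifies tw(G) ≤ 2. On the other hand G contains the 3-clique {1, 4, 8}. A clique must lie in a single bag of any decomposition, so no decomposition can have width below 2. Hence tw(G) = 2 exactly.

2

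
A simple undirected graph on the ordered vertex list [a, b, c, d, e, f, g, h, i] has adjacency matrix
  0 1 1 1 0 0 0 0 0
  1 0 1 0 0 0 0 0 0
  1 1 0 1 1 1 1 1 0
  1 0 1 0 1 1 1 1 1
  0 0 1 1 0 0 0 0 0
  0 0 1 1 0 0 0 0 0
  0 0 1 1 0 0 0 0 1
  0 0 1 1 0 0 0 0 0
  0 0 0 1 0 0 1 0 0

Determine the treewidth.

2

A width-2 tree decomposition is:
Bags: B1 = {a, c, d}  B2 = {c, d, f}  B3 = {a, b, c}  B4 = {c, d, e}  B5 = {c, d, g}  B6 = {c, d, h}  B7 = {d, g, i}
Tree: B1–B2, B1–B3, B2–B4, B1–B5, B1–B6, B5–B7
Every bag has size at most 3, so the width is 3 − 1 = 2 and tw(G) ≤ 2. On the other hand G contains the 3-clique {c, d, f}. A clique must lie in a single bag of any decomposition, so no decomposition can have width below 2. Hence tw(G) = 2 exactly.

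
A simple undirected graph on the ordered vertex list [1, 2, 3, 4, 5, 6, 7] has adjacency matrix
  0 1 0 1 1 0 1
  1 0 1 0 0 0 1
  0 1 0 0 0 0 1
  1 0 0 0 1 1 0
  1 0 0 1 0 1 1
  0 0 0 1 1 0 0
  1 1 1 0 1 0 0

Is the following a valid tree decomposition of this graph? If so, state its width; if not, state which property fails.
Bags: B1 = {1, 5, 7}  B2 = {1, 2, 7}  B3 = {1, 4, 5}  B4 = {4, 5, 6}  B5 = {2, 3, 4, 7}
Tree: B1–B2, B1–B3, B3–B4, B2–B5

No — bags containing vertex 4 are not connected in the tree.

A tree decomposition must satisfy three properties: every vertex lies in some bag; for every edge, both endpoints lie together in some bag; and for every vertex, the bags containing it form a connected subtree. Here bags containing vertex 4 are not connected in the tree, so the decomposition is invalid.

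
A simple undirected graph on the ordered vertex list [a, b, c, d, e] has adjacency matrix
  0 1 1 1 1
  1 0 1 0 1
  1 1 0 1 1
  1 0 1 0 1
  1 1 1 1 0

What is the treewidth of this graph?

3

A width-3 tree decomposition is:
Bags: B1 = {a, b, c, e}  B2 = {a, c, d, e}
Tree: B1–B2
Each bag holds 4 vertices, so the decomposition has width 3, which upper-bounds the treewidth. On the other hand G contains the 4-clique {a, c, d, e}. A clique must lie in a single bag of any decomposition, so no decomposition can have width below 3. Therefore the treewidth is 3.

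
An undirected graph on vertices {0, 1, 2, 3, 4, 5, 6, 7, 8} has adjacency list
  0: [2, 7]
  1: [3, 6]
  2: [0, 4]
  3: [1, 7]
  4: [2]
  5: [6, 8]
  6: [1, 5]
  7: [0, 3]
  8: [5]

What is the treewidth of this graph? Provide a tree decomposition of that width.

Treewidth 1.
One optimal decomposition is:
Bags: B1 = {5, 8}  B2 = {5, 6}  B3 = {1, 6}  B4 = {1, 3}  B5 = {3, 7}  B6 = {0, 7}  B7 = {0, 2}  B8 = {2, 4}
Tree: B1–B2, B2–B3, B3–B4, B4–B5, B5–B6, B6–B7, B7–B8

The largest bag has 2 vertices, giving width 1; this decomposition certifies tw(G) ≤ 1. Any graph with an edge has treewidth ≥ 1, and G has the edge 8–5. Hence tw(G) = 1 exactly.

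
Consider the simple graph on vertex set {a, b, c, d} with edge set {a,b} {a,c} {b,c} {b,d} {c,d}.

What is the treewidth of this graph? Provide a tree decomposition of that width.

Treewidth 2.
One such decomposition:
Bags: B1 = {a, b, c}  B2 = {b, c, d}
Tree: B1–B2

Each bag holds 3 vertices, so the decomposition has width 2, which upper-bounds the treewidth. For the lower bound, the 3 vertices {b, c, d} are pairwise adjacent, and any tree decomposition puts a clique entirely inside one bag — forcing width ≥ 2. The upper and lower bounds meet at 2, so that is the treewidth.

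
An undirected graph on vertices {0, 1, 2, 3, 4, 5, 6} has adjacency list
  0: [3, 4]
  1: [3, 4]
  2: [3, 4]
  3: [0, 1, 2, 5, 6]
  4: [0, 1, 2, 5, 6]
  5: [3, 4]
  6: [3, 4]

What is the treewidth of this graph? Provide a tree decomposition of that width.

The largest bag has 3 vertices, giving width 2; this decomposition certifies tw(G) ≤ 2. For the lower bound, G contains the cycle 4–0–3–6–4, so G is not a forest; only forests have treewidth ≤ 1, hence tw(G) ≥ 2. Combining the bounds, tw(G) = 2.

Treewidth 2.
Bags: B1 = {0, 3, 4}  B2 = {3, 4, 6}  B3 = {3, 4, 5}  B4 = {1, 3, 4}  B5 = {2, 3, 4}
Tree: B1–B2, B2–B3, B3–B4, B4–B5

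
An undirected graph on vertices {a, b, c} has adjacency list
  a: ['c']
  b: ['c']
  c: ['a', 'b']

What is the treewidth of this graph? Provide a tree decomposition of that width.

Every bag has size at most 2, so the width is 2 − 1 = 1 and tw(G) ≤ 1. G has an edge, so its treewidth is at least 1. Hence tw(G) = 1 exactly.

Treewidth 1.
One such decomposition:
Bags: B1 = {b, c}  B2 = {a, c}
Tree: B1–B2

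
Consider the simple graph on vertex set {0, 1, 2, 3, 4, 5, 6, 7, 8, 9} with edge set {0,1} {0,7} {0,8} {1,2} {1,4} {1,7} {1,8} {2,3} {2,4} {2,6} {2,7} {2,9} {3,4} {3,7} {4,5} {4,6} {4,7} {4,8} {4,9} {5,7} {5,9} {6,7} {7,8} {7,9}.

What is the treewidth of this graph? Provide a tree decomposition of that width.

Treewidth 3.
One such decomposition:
Bags: B1 = {2, 4, 7, 9}  B2 = {4, 5, 7, 9}  B3 = {2, 3, 4, 7}  B4 = {2, 4, 6, 7}  B5 = {1, 2, 4, 7}  B6 = {1, 4, 7, 8}  B7 = {0, 1, 7, 8}
Tree: B1–B2, B1–B3, B3–B4, B4–B5, B5–B6, B6–B7

The largest bag has 4 vertices, giving width 3; this decomposition certifies tw(G) ≤ 3. On the other hand G contains the 4-clique {0, 1, 7, 8}. A clique must lie in a single bag of any decomposition, so no decomposition can have width below 3. The upper and lower bounds meet at 3, so that is the treewidth.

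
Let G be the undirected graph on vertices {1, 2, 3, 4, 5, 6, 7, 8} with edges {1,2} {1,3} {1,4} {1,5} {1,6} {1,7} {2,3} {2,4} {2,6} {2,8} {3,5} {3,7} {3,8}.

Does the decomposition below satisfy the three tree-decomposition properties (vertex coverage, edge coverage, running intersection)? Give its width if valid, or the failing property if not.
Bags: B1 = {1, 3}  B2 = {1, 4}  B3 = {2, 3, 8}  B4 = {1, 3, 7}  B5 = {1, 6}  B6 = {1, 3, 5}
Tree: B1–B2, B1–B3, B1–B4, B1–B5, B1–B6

No — edge (2,1) lies in no bag.

A tree decomposition must satisfy three properties: every vertex lies in some bag; for every edge, both endpoints lie together in some bag; and for every vertex, the bags containing it form a connected subtree. Here edge (2,1) lies in no bag, so the decomposition is invalid.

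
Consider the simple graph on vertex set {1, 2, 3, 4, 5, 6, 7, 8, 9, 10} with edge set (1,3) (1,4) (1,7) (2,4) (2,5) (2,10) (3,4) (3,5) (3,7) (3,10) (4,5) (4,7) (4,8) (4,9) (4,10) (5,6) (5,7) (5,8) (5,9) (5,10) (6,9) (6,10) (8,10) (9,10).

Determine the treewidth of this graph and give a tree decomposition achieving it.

Each bag holds 4 vertices, so the decomposition has width 3, which upper-bounds the treewidth. On the other hand G contains the 4-clique {1, 3, 4, 7}. A clique must lie in a single bag of any decomposition, so no decomposition can have width below 3. Hence tw(G) = 3 exactly.

Treewidth 3.
One such decomposition:
Bags: B1 = {3, 4, 5, 10}  B2 = {4, 5, 9, 10}  B3 = {2, 4, 5, 10}  B4 = {5, 6, 9, 10}  B5 = {4, 5, 8, 10}  B6 = {3, 4, 5, 7}  B7 = {1, 3, 4, 7}
Tree: B1–B2, B2–B3, B2–B4, B2–B5, B1–B6, B6–B7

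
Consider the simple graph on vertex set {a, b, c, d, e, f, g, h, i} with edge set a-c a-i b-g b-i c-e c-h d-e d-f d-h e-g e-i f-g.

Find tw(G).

3

A width-3 tree decomposition is:
Bags: B1 = {d, f, g, h}  B2 = {d, e, g, h}  B3 = {c, e, g, h}  B4 = {b, c, e, g}  B5 = {b, c, e, i}  B6 = {a, b, c, i}
Tree: B1–B2, B2–B3, B3–B4, B4–B5, B5–B6
Every bag has size at most 4, so the width is 4 − 1 = 3 and tw(G) ≤ 3. For the lower bound: the 4 vertex sets {d,f,h}, {g}, {e}, {a,b,c,i} are disjoint, each induces a connected subgraph, and every pair is joined by at least one edge of G. Contracting each set to a single vertex therefore yields K_{4} as a minor, and since treewidth is minor-monotone, tw(G) ≥ tw(K_{4}) = 3. Therefore the treewidth is 3.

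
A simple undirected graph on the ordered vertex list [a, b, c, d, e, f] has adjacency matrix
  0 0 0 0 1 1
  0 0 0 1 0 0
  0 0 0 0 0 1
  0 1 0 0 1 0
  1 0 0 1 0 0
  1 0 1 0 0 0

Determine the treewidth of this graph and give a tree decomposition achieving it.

The largest bag has 2 vertices, giving width 1; this decomposition certifies tw(G) ≤ 1. Since G has at least one edge (e.g. c–f), it is not an edgeless graph, so tw(G) ≥ 1. Combining the bounds, tw(G) = 1.

Treewidth 1.
One optimal decomposition is:
Bags: B1 = {c, f}  B2 = {a, f}  B3 = {a, e}  B4 = {d, e}  B5 = {b, d}
Tree: B1–B2, B2–B3, B3–B4, B4–B5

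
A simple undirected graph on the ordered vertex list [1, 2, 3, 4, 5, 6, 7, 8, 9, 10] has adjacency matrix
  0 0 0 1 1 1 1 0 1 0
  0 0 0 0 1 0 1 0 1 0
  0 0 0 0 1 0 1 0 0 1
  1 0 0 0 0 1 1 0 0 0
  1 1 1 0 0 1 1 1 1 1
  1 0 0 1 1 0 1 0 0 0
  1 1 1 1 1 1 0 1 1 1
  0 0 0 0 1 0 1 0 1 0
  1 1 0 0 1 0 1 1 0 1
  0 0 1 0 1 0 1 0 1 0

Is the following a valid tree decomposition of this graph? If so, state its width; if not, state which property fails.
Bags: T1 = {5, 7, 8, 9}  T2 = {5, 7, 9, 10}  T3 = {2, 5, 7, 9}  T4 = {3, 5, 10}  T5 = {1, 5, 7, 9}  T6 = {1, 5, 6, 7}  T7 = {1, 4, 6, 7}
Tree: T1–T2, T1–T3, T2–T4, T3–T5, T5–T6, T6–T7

No — edge (7,3) lies in no bag.

A tree decomposition must satisfy three properties: every vertex lies in some bag; for every edge, both endpoints lie together in some bag; and for every vertex, the bags containing it form a connected subtree. Here edge (7,3) lies in no bag, so the decomposition is invalid.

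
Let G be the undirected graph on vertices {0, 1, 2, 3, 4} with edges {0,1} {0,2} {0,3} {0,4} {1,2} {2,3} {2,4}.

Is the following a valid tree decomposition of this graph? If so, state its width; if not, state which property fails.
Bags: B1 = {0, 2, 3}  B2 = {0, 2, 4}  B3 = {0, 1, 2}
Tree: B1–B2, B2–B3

Checking the three conditions: (i) the bags cover all of {0, 1, 2, 3, 4}; (ii) for each edge, some bag contains both endpoints; (iii) the bags containing any fixed vertex form a subtree. All hold, so the decomposition is valid with width 3 − 1 = 2.

Yes; width 2.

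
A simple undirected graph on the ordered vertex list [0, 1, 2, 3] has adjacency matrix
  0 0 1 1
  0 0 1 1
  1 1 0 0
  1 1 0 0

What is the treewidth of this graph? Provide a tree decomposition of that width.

The largest bag has 3 vertices, giving width 2; this decomposition certifies tw(G) ≤ 2. The edges 1–2–0–3–1 form a cycle, so G is not a tree and its treewidth is at least 2. Therefore the treewidth is 2.

Treewidth 2.
Bags: B1 = {0, 1, 2}  B2 = {0, 1, 3}
Tree: B1–B2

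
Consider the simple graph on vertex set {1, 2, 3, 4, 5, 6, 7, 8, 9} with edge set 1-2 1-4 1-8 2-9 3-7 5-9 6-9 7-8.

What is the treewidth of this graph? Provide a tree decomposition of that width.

Every bag has size at most 2, so the width is 2 − 1 = 1 and tw(G) ≤ 1. Any graph with an edge has treewidth ≥ 1, and G has the edge 9–2. Combining the bounds, tw(G) = 1.

Treewidth 1.
One such decomposition:
Bags: B1 = {2, 9}  B2 = {1, 2}  B3 = {6, 9}  B4 = {5, 9}  B5 = {1, 8}  B6 = {7, 8}  B7 = {3, 7}  B8 = {1, 4}
Tree: B1–B2, B1–B3, B3–B4, B2–B5, B5–B6, B6–B7, B5–B8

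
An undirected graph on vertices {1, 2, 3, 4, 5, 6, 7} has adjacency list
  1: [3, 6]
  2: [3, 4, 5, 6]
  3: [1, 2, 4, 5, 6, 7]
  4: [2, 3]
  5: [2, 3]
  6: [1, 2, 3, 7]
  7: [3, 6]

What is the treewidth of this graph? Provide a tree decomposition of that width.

Every bag has size at most 3, so the width is 3 − 1 = 2 and tw(G) ≤ 2. Conversely, {1, 3, 6} is a clique of size 3, and the vertices of any clique must share a bag in every tree decomposition; so some bag has ≥ 3 vertices and tw(G) ≥ 2. The upper and lower bounds meet at 2, so that is the treewidth.

Treewidth 2.
One optimal decomposition is:
Bags: B1 = {2, 3, 4}  B2 = {2, 3, 6}  B3 = {1, 3, 6}  B4 = {2, 3, 5}  B5 = {3, 6, 7}
Tree: B1–B2, B2–B3, B1–B4, B3–B5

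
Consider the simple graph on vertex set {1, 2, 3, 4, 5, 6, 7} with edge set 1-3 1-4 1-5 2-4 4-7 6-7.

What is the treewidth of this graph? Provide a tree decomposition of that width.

Treewidth 1.
Bags: B1 = {2, 4}  B2 = {4, 7}  B3 = {1, 4}  B4 = {6, 7}  B5 = {1, 3}  B6 = {1, 5}
Tree: B1–B2, B2–B3, B2–B4, B3–B5, B3–B6

The largest bag has 2 vertices, giving width 1; this decomposition certifies tw(G) ≤ 1. Since G has at least one edge (e.g. 2–4), it is not an edgeless graph, so tw(G) ≥ 1. Hence tw(G) = 1 exactly.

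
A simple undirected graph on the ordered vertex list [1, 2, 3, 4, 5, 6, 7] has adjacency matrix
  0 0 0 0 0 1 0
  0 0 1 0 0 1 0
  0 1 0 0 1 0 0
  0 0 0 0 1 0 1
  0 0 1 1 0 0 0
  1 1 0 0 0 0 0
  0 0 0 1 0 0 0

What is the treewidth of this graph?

A width-1 tree decomposition is:
Bags: B1 = {1, 6}  B2 = {2, 6}  B3 = {2, 3}  B4 = {3, 5}  B5 = {4, 5}  B6 = {4, 7}
Tree: B1–B2, B2–B3, B3–B4, B4–B5, B5–B6
Every bag has size at most 2, so the width is 2 − 1 = 1 and tw(G) ≤ 1. Any graph with an edge has treewidth ≥ 1, and G has the edge 1–6. Therefore the treewidth is 1.

1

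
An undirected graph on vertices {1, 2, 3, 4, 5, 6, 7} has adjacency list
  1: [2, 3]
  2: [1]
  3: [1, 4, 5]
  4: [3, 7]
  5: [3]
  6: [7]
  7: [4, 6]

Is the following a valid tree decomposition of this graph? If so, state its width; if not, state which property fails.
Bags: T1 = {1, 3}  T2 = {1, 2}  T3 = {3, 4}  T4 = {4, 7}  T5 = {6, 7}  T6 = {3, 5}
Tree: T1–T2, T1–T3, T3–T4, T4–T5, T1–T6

Every vertex of G appears in some bag (union = {1, 2, 3, 4, 5, 6, 7}); every edge is covered by a bag; and for each vertex v the set of bags containing v is connected in the bag tree. The decomposition is therefore valid. The largest bag has 2 vertices, so the width is 1.

Yes; width 1.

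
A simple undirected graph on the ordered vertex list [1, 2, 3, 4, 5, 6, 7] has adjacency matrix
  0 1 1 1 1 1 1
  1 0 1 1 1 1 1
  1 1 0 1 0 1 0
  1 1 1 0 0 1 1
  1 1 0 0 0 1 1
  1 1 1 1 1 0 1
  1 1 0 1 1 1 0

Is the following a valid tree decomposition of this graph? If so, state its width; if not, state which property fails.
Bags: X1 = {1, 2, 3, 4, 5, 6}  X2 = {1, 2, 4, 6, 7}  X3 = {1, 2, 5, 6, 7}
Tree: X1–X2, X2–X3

A tree decomposition must satisfy three properties: every vertex lies in some bag; for every edge, both endpoints lie together in some bag; and for every vertex, the bags containing it form a connected subtree. Here bags containing vertex 5 are not connected in the tree, so the decomposition is invalid.

No — bags containing vertex 5 are not connected in the tree.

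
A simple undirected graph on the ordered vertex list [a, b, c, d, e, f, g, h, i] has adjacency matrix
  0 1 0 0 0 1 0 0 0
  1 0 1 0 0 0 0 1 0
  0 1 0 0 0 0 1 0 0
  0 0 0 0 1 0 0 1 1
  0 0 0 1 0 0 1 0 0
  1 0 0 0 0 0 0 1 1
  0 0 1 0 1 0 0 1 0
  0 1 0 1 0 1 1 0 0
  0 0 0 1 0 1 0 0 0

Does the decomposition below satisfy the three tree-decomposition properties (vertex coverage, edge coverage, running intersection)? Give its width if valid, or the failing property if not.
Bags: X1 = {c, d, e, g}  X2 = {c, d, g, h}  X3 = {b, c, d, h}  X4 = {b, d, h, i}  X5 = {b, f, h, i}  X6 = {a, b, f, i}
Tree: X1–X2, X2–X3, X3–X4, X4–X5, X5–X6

Yes; width 3.

Every vertex of G appears in some bag (union = {a, b, c, d, e, f, g, h, i}); every edge is covered by a bag; and for each vertex v the set of bags containing v is connected in the bag tree. The decomposition is therefore valid. The largest bag has 4 vertices, so the width is 3.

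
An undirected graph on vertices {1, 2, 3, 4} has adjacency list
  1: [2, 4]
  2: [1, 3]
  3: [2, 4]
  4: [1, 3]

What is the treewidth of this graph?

2

A width-2 tree decomposition is:
Bags: B1 = {1, 2, 3}  B2 = {1, 3, 4}
Tree: B1–B2
Each bag holds 3 vertices, so the decomposition has width 2, which upper-bounds the treewidth. The edges 3–2–1–4–3 form a cycle, so G is not a tree and its treewidth is at least 2. Therefore the treewidth is 2.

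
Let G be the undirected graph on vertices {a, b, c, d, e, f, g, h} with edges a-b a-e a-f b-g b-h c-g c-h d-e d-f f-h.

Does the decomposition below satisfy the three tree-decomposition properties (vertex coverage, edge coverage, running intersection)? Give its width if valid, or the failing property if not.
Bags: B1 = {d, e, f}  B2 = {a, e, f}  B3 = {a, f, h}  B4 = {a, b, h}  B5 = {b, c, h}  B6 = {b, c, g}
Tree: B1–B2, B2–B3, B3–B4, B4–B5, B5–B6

Checking the three conditions: (i) the bags cover all of {a, b, c, d, e, f, g, h}; (ii) for each edge, some bag contains both endpoints; (iii) the bags containing any fixed vertex form a subtree. All hold, so the decomposition is valid with width 3 − 1 = 2.

Yes; width 2.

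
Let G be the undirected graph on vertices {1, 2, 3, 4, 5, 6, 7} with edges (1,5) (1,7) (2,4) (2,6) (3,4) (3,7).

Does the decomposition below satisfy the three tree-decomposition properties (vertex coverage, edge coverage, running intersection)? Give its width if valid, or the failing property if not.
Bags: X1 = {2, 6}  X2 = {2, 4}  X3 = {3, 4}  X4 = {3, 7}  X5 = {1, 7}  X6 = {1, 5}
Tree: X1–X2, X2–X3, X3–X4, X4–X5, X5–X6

Yes; width 1.

Checking the three conditions: (i) the bags cover all of {1, 2, 3, 4, 5, 6, 7}; (ii) for each edge, some bag contains both endpoints; (iii) the bags containing any fixed vertex form a subtree. All hold, so the decomposition is valid with width 2 − 1 = 1.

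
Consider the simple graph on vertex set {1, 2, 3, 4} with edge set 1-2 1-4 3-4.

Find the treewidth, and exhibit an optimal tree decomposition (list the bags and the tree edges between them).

Each bag holds 2 vertices, so the decomposition has width 1, which upper-bounds the treewidth. G has an edge, so its treewidth is at least 1. Hence tw(G) = 1 exactly.

Treewidth 1.
One optimal decomposition is:
Bags: B1 = {1, 2}  B2 = {1, 4}  B3 = {3, 4}
Tree: B1–B2, B2–B3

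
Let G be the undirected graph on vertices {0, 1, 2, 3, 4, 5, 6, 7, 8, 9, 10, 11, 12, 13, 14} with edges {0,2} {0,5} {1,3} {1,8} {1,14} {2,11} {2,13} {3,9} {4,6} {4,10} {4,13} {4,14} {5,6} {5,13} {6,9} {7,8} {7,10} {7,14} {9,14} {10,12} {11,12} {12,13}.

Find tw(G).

A width-3 tree decomposition is:
Bags: B1 = {1, 3, 8, 9}  B2 = {1, 8, 9, 14}  B3 = {7, 8, 9, 14}  B4 = {6, 7, 9, 14}  B5 = {4, 6, 7, 14}  B6 = {4, 6, 7, 10}  B7 = {4, 5, 6, 10}  B8 = {4, 5, 10, 13}  B9 = {5, 10, 12, 13}  B10 = {0, 5, 12, 13}  B11 = {0, 2, 12, 13}  B12 = {0, 2, 11, 12}
Tree: B1–B2, B2–B3, B3–B4, B4–B5, B5–B6, B6–B7, B7–B8, B8–B9, B9–B10, B10–B11, B11–B12
Each bag holds 4 vertices, so the decomposition has width 3, which upper-bounds the treewidth. For the lower bound: the 4 vertex sets {1,3,8}, {9}, {14}, {4,6,7,10} are disjoint, each induces a connected subgraph, and every pair is joined by at least one edge of G. Contracting each set to a single vertex therefore yields K_{4} as a minor, and since treewidth is minor-monotone, tw(G) ≥ tw(K_{4}) = 3. The upper and lower bounds meet at 3, so that is the treewidth.

3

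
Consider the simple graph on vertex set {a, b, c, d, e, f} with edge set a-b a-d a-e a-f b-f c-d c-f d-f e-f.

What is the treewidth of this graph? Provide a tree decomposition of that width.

Each bag holds 3 vertices, so the decomposition has width 2, which upper-bounds the treewidth. Conversely, {c, d, f} is a clique of size 3, and the vertices of any clique must share a bag in every tree decomposition; so some bag has ≥ 3 vertices and tw(G) ≥ 2. Therefore the treewidth is 2.

Treewidth 2.
One optimal decomposition is:
Bags: B1 = {a, b, f}  B2 = {a, d, f}  B3 = {c, d, f}  B4 = {a, e, f}
Tree: B1–B2, B2–B3, B1–B4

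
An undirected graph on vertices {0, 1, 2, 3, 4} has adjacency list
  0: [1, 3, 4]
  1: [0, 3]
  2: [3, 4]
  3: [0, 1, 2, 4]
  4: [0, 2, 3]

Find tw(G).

2

A width-2 tree decomposition is:
Bags: B1 = {0, 3, 4}  B2 = {0, 1, 3}  B3 = {2, 3, 4}
Tree: B1–B2, B1–B3
Every bag has size at most 3, so the width is 3 − 1 = 2 and tw(G) ≤ 2. For the lower bound, the 3 vertices {0, 1, 3} are pairwise adjacent, and any tree decomposition puts a clique entirely inside one bag — forcing width ≥ 2. Hence tw(G) = 2 exactly.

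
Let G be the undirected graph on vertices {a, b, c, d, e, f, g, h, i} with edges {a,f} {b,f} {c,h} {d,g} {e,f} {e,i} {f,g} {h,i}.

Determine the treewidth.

A width-1 tree decomposition is:
Bags: B1 = {e, f}  B2 = {b, f}  B3 = {f, g}  B4 = {e, i}  B5 = {d, g}  B6 = {h, i}  B7 = {c, h}  B8 = {a, f}
Tree: B1–B2, B2–B3, B1–B4, B3–B5, B4–B6, B6–B7, B3–B8
Each bag holds 2 vertices, so the decomposition has width 1, which upper-bounds the treewidth. G has an edge, so its treewidth is at least 1. Therefore the treewidth is 1.

1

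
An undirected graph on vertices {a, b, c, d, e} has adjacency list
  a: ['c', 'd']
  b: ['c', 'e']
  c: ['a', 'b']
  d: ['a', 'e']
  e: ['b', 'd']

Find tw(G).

A width-2 tree decomposition is:
Bags: B1 = {b, d, e}  B2 = {b, c, d}  B3 = {a, c, d}
Tree: B1–B2, B2–B3
Every bag has size at most 3, so the width is 3 − 1 = 2 and tw(G) ≤ 2. The edges d–e–b–c–a–d form a cycle, so G is not a tree and its treewidth is at least 2. Therefore the treewidth is 2.

2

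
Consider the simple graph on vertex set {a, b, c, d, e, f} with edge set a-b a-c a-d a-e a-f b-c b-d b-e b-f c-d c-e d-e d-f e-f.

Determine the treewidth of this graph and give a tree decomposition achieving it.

The largest bag has 5 vertices, giving width 4; this decomposition certifies tw(G) ≤ 4. On the other hand G contains the 5-clique {a, b, c, d, e}. A clique must lie in a single bag of any decomposition, so no decomposition can have width below 4. Hence tw(G) = 4 exactly.

Treewidth 4.
One optimal decomposition is:
Bags: B1 = {a, b, d, e, f}  B2 = {a, b, c, d, e}
Tree: B1–B2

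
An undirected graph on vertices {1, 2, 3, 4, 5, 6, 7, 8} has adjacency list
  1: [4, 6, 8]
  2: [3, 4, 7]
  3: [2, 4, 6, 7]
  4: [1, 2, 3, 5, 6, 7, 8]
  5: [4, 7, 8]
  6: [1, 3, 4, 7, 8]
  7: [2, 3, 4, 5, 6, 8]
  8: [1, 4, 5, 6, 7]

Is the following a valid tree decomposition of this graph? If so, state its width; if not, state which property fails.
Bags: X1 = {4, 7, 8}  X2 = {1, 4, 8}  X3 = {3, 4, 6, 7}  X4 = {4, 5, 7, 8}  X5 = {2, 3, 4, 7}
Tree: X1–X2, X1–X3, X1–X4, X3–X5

A tree decomposition must satisfy three properties: every vertex lies in some bag; for every edge, both endpoints lie together in some bag; and for every vertex, the bags containing it form a connected subtree. Here edge (6,8) lies in no bag, so the decomposition is invalid.

No — edge (6,8) lies in no bag.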